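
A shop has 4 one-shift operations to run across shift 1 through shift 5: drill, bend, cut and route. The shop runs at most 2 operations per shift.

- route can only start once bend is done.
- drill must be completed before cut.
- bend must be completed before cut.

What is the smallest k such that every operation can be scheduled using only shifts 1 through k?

The precedence chain requires at least 2 distinct shifts.
With at most 2 per shift and 4 operations, at least 2 shifts are needed.
2 works (last occupied shift: shift 2): for example bend=shift 1; drill=shift 1; cut=shift 2; route=shift 2.

2 shifts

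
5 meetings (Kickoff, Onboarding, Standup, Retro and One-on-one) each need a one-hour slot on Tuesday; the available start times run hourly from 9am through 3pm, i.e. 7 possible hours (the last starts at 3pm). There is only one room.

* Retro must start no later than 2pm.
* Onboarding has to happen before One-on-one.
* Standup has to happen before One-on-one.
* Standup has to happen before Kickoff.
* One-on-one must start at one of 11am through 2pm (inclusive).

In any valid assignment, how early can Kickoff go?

10am

Precedence pushes Kickoff to at least 10am.
Kickoff at 10am is achievable: Onboarding=11am; Standup=9am; Kickoff=10am; Retro=1pm; One-on-one=12pm.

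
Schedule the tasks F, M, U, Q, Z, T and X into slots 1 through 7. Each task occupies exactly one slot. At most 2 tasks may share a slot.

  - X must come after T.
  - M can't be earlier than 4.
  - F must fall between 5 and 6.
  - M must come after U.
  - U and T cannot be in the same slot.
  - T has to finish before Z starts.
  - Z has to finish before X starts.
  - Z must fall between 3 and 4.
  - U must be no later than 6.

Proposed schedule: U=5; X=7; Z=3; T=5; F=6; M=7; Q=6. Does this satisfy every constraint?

M can't be earlier than 4 — holds.
U and T cannot be in the same slot — violated.
F must fall between 5 and 6 — holds.
At most 2 tasks may share a slot — holds.
T has to finish before Z starts — violated.
Z has to finish before X starts — holds.
M must come after U — holds.
Z must fall between 3 and 4 — holds.
X must come after T — holds.
U must be no later than 6 — holds.

No — it violates: U and T cannot be in the same slot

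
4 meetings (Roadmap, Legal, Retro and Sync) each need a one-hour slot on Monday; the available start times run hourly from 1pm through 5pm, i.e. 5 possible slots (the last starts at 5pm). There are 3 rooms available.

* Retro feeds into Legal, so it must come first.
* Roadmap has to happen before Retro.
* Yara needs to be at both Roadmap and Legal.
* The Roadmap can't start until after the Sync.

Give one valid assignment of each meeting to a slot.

Sync -> 1pm; Retro -> 3pm; Roadmap -> 2pm; Legal -> 4pm

Checking: Retro(3pm) before Legal(4pm); Sync(1pm) before Roadmap(2pm); Roadmap(2pm) before Retro(3pm); Roadmap(2pm) != Legal(4pm); max 1 per slot (cap 3).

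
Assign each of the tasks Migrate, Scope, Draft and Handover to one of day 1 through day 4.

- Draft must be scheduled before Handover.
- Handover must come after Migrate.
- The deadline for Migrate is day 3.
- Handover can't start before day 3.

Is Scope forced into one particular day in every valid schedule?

No

Scope can be day 1 (e.g. Migrate=day 1; Handover=day 3; Scope=day 1; Draft=day 1) or day 2 (e.g. Handover in day 3, Scope in day 2, Draft in day 1, Migrate in day 1).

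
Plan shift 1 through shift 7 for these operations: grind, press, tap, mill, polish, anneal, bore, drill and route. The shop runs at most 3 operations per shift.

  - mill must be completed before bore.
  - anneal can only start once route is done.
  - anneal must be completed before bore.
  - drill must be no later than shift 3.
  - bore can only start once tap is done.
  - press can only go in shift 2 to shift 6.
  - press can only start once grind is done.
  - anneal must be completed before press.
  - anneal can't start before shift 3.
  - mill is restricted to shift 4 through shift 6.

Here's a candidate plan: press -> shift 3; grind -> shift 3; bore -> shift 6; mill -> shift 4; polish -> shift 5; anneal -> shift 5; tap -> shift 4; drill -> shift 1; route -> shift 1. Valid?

No. anneal must be completed before press is not satisfied.

press can only start once grind is done — violated.
anneal must be completed before bore — holds.
anneal can't start before shift 3 — holds.
anneal can only start once route is done — holds.
mill is restricted to shift 4 through shift 6 — holds.
anneal must be completed before press — violated.
drill must be no later than shift 3 — holds.
press can only go in shift 2 to shift 6 — holds.
mill must be completed before bore — holds.
The shop runs at most 3 operations per shift — holds.
bore can only start once tap is done — holds.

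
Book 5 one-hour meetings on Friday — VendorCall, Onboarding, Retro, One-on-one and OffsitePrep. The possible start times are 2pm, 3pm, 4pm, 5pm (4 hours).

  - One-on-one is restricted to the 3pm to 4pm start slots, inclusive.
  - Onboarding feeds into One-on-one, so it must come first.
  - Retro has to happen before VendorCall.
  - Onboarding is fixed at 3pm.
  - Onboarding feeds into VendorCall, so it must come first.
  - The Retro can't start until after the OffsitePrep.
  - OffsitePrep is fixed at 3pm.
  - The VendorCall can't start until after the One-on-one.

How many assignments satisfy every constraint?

Enumerating: VendorCall=5pm; OffsitePrep=3pm; One-on-one=4pm; Retro=4pm; Onboarding=3pm.

1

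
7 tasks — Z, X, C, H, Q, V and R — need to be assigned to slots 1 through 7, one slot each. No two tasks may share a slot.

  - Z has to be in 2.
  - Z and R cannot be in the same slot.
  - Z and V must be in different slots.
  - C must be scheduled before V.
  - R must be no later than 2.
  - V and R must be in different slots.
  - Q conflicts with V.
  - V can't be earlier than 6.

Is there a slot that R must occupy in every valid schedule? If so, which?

R's window is 1–2.
Z is fixed at 2, and R can't share a slot with Z.
So R must be 1.

1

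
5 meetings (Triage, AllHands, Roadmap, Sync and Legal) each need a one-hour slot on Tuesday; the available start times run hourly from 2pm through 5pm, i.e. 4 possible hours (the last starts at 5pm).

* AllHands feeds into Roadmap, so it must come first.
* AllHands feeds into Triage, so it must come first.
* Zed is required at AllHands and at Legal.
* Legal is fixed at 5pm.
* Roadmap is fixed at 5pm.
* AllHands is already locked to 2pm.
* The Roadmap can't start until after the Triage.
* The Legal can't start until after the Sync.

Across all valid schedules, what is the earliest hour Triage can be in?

Precedence pushes Triage to at least 3pm; downstream work caps Triage at 4pm.
Triage at 3pm is achievable: AllHands in 2pm, Legal in 5pm, Sync in 2pm, Roadmap in 5pm, Triage in 3pm.

3pm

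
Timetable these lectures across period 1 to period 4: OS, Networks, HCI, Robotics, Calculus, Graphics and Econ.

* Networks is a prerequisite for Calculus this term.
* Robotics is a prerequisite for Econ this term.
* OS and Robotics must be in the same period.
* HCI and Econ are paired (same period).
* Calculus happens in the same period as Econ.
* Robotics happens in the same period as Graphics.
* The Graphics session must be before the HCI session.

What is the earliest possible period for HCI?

period 2

Precedence pushes HCI to at least period 2.
HCI at period 2 is achievable: Robotics in period 1; Graphics in period 1; OS in period 1; Calculus in period 2; Networks in period 1; Econ in period 2; HCI in period 2.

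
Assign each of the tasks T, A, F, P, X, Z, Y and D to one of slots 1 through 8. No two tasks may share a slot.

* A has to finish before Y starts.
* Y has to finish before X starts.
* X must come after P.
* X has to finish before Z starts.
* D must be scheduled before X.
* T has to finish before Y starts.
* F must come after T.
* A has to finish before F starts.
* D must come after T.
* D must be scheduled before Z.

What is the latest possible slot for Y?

6

Precedence pushes Y to at least 2; downstream work caps Y at 6.
Y at 6 is achievable: F=4; Z=8; X=7; P=5; A=3; Y=6; T=1; D=2.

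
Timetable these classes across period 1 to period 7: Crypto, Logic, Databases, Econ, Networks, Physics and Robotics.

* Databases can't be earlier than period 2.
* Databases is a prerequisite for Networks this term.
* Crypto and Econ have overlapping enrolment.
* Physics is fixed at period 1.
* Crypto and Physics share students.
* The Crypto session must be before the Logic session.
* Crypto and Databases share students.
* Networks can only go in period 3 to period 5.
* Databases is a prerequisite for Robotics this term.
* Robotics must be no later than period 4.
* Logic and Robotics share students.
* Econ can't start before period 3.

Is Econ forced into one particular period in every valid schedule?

Econ can be period 3 (e.g. Robotics in period 3, Physics in period 1, Crypto in period 4, Networks in period 3, Logic in period 5, Databases in period 2, Econ in period 3) or period 4 (e.g. Econ -> period 4; Robotics -> period 3; Logic -> period 4; Physics -> period 1; Networks -> period 3; Databases -> period 2; Crypto -> period 3).

No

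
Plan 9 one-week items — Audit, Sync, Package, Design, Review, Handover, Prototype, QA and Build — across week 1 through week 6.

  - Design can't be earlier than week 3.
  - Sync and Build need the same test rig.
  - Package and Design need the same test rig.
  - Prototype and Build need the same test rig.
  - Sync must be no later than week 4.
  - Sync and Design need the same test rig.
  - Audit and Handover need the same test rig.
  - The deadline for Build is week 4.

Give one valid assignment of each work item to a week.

QA=week 1, Sync=week 1, Handover=week 2, Prototype=week 1, Package=week 1, Audit=week 1, Design=week 3, Build=week 2, Review=week 1

Checking: Package(week 1) != Design(week 3); Sync(week 1) != Build(week 2); Audit(week 1) != Handover(week 2); Prototype(week 1) != Build(week 2); Sync(week 1) != Design(week 3); Design=week 3 in [week 3,week 6]; Build=week 2 in [week 1,week 4]; Sync=week 1 in [week 1,week 4].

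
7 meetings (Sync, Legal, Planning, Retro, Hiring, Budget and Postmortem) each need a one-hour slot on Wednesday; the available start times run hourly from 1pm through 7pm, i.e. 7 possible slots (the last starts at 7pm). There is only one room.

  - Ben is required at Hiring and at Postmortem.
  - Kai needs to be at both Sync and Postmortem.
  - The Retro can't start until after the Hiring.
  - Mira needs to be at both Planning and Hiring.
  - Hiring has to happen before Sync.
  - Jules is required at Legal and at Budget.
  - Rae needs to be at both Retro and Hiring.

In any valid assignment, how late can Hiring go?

Downstream work caps Hiring at 6pm.
Hiring at 5pm is achievable: Legal=1pm, Planning=2pm, Hiring=5pm, Retro=7pm, Postmortem=4pm, Budget=3pm, Sync=6pm.
Nothing later works — the conflict and capacity constraints rule out every slot after 5pm.

5pm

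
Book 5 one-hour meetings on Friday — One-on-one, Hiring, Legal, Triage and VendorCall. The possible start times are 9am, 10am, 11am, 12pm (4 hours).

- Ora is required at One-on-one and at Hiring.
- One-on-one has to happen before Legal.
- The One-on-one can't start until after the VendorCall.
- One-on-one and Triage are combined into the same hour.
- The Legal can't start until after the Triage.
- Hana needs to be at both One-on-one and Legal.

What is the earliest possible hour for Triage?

Triage must be in the same hour as One-on-one, which can't be before 10am, so Triage is at least 10am; downstream work caps Triage at 11am.
Triage at 10am is achievable: VendorCall=9am, One-on-one=10am, Triage=10am, Legal=11am, Hiring=9am.

10am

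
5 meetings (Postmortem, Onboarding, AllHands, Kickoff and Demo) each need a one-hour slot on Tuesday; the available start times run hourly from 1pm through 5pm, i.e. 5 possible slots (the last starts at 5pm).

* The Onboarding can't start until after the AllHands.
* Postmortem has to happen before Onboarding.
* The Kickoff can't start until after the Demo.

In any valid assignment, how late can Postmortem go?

4pm

Downstream work caps Postmortem at 4pm.
Postmortem at 4pm is achievable: Kickoff -> 2pm, Demo -> 1pm, AllHands -> 1pm, Onboarding -> 5pm, Postmortem -> 4pm.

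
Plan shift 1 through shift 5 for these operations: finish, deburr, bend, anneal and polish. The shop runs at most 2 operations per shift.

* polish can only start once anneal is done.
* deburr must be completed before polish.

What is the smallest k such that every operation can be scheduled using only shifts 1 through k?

3

The precedence chain requires at least 2 distinct shifts.
With at most 2 per shift and 5 operations, at least 3 shifts are needed.
3 works (last occupied shift: shift 3): for example bend -> shift 3, anneal -> shift 1, deburr -> shift 1, finish -> shift 2, polish -> shift 2.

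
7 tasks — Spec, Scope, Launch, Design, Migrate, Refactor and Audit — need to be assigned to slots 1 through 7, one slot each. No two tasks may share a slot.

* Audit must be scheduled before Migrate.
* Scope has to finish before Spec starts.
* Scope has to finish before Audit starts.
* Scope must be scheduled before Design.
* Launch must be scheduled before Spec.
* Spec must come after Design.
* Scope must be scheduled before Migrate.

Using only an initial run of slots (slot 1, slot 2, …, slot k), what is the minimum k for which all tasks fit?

The precedence chain requires at least 3 distinct slots.
With at most 1 per slot and 7 tasks, at least 7 slots are needed.
7 works (last occupied slot: 7): for example Migrate -> 6, Launch -> 3, Scope -> 1, Design -> 2, Audit -> 5, Spec -> 4, Refactor -> 7.

7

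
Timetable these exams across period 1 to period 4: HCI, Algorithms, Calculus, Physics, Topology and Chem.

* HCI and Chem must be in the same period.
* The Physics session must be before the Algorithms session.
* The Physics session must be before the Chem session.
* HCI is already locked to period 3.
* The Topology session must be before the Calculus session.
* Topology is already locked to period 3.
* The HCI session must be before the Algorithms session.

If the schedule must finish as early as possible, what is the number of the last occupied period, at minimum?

The precedence chain requires at least 3 distinct periods.
Propagating the time windows through the other constraints, Algorithms can't land before period 4, so the schedule must run through at least period 4.
4 works (last occupied period: period 4): for example Chem in period 3, Calculus in period 4, HCI in period 3, Topology in period 3, Physics in period 1, Algorithms in period 4.

4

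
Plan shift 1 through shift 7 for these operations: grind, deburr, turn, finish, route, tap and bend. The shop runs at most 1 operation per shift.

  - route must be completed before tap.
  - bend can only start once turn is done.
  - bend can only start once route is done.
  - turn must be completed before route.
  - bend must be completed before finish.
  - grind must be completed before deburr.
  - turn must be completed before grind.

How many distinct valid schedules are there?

45

Splitting on grind: it can be shift 2 (15), shift 3 (12), shift 4 (9), shift 5 (6), shift 6 (3). Listing each branch's schedules as (deburr, turn, finish, route, tap, bend) by shift number:
grind=shift 2: (3,1,6,4,7,5) (3,1,7,4,5,6) (3,1,7,4,6,5) (4,1,6,3,7,5) (4,1,7,3,5,6) (4,1,7,3,6,5) (5,1,6,3,7,4) (5,1,7,3,4,6) (5,1,7,3,6,4) (6,1,5,3,7,4) (6,1,7,3,4,5) (6,1,7,3,5,4) (7,1,5,3,6,4) (7,1,6,3,4,5) (7,1,6,3,5,4) — 15.
grind=shift 3: (4,1,6,2,7,5) (4,1,7,2,5,6) (4,1,7,2,6,5) (5,1,6,2,7,4) (5,1,7,2,4,6) (5,1,7,2,6,4) (6,1,5,2,7,4) (6,1,7,2,4,5) (6,1,7,2,5,4) (7,1,5,2,6,4) (7,1,6,2,4,5) (7,1,6,2,5,4) — 12.
grind=shift 4: (5,1,6,2,7,3) (5,1,7,2,3,6) (5,1,7,2,6,3) (6,1,5,2,7,3) (6,1,7,2,3,5) (6,1,7,2,5,3) (7,1,5,2,6,3) (7,1,6,2,3,5) (7,1,6,2,5,3) — 9.
grind=shift 5: (6,1,4,2,7,3) (6,1,7,2,3,4) (6,1,7,2,4,3) (7,1,4,2,6,3) (7,1,6,2,3,4) (7,1,6,2,4,3) — 6.
grind=shift 6: (7,1,4,2,5,3) (7,1,5,2,3,4) (7,1,5,2,4,3) — 3.
Summing: 15 + 12 + 9 + 6 + 3 = 45.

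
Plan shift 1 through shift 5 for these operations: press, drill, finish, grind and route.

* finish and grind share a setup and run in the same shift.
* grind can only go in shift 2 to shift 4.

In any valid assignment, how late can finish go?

Finish must be in the same shift as grind, which can't be before shift 2, so finish is at least shift 2; finish must be in the same shift as grind, which can't be after shift 4, so finish is at most shift 4.
finish at shift 4 is achievable: press in shift 1, grind in shift 4, route in shift 1, finish in shift 4, drill in shift 1.

shift 4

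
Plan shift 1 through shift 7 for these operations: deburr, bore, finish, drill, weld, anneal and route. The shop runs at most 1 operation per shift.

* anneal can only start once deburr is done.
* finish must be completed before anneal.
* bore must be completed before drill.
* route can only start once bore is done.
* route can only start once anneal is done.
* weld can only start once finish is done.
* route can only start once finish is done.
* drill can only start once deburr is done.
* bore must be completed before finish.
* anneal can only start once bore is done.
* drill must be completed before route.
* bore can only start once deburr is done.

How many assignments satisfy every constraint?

Splitting on finish: it can be shift 3 (8), shift 4 (3). Listing each branch's schedules as (deburr, bore, drill, weld, anneal, route) by shift number:
finish=shift 3: (1,2,4,5,6,7) (1,2,4,6,5,7) (1,2,4,7,5,6) (1,2,5,4,6,7) (1,2,5,6,4,7) (1,2,5,7,4,6) (1,2,6,4,5,7) (1,2,6,5,4,7) — 8.
finish=shift 4: (1,2,3,5,6,7) (1,2,3,6,5,7) (1,2,3,7,5,6) — 3.
Summing: 8 + 3 = 11.

11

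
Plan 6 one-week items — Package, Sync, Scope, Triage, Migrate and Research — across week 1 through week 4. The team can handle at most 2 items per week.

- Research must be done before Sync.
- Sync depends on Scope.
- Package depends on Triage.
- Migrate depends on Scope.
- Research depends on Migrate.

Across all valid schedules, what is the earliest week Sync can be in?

week 4

Precedence pushes Sync to at least week 4.
Sync at week 4 is achievable: Triage=week 1, Research=week 3, Scope=week 1, Migrate=week 2, Sync=week 4, Package=week 2.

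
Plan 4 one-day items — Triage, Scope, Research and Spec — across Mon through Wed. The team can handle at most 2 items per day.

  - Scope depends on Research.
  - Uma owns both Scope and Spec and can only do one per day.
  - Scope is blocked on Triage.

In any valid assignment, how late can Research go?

Downstream work caps Research at Tue.
Research at Tue is achievable: Research=Tue, Triage=Mon, Scope=Wed, Spec=Mon.

Tue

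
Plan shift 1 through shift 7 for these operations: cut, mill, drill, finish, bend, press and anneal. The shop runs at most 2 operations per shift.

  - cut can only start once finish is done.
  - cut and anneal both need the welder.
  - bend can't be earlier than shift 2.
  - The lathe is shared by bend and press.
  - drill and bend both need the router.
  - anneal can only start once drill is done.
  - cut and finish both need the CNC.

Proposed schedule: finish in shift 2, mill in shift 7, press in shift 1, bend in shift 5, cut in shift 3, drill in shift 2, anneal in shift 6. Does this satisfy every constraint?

cut and finish both need the CNC — holds.
cut can only start once finish is done — holds.
cut and anneal both need the welder — holds.
drill and bend both need the router — holds.
anneal can only start once drill is done — holds.
The lathe is shared by bend and press — holds.
The shop runs at most 2 operations per shift — holds.
bend can't be earlier than shift 2 — holds.

Valid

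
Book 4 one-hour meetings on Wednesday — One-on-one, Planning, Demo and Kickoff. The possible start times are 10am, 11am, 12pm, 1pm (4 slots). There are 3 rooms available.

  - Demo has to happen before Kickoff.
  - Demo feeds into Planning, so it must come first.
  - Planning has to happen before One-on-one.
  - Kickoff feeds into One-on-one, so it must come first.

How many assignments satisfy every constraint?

Splitting on One-on-one: it can be 12pm (1), 1pm (5). Listing each branch's schedules as (Planning, Demo, Kickoff):
One-on-one=12pm: (11am,10am,11am) — 1.
One-on-one=1pm: (11am,10am,11am) (11am,10am,12pm) (12pm,10am,11am) (12pm,10am,12pm) (12pm,11am,12pm) — 5.
Summing: 1 + 5 = 6.

6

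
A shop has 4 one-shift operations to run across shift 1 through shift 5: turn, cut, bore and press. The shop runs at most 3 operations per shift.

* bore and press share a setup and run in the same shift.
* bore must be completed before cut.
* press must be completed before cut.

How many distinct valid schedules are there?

50

Splitting on turn: it can be shift 1 (10), shift 2 (10), shift 3 (10), shift 4 (10), shift 5 (10). Listing each branch's schedules as (cut, bore, press) by shift number:
turn=shift 1: (2,1,1) (3,1,1) (3,2,2) (4,1,1) (4,2,2) (4,3,3) (5,1,1) (5,2,2) (5,3,3) (5,4,4) — 10.
turn=shift 2: (2,1,1) (3,1,1) (3,2,2) (4,1,1) (4,2,2) (4,3,3) (5,1,1) (5,2,2) (5,3,3) (5,4,4) — 10.
turn=shift 3: (2,1,1) (3,1,1) (3,2,2) (4,1,1) (4,2,2) (4,3,3) (5,1,1) (5,2,2) (5,3,3) (5,4,4) — 10.
turn=shift 4: (2,1,1) (3,1,1) (3,2,2) (4,1,1) (4,2,2) (4,3,3) (5,1,1) (5,2,2) (5,3,3) (5,4,4) — 10.
turn=shift 5: (2,1,1) (3,1,1) (3,2,2) (4,1,1) (4,2,2) (4,3,3) (5,1,1) (5,2,2) (5,3,3) (5,4,4) — 10.
Summing: 10 + 10 + 10 + 10 + 10 = 50.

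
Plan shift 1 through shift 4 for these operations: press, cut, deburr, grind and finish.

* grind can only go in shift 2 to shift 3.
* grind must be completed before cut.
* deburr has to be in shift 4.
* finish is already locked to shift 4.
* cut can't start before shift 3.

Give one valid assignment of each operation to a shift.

grind=shift 2, press=shift 1, finish=shift 4, deburr=shift 4, cut=shift 3

Checking: grind(shift 2) before cut(shift 3); grind=shift 2 in [shift 2,shift 3]; deburr=shift 4 in [shift 4,shift 4]; finish=shift 4 in [shift 4,shift 4]; cut=shift 3 in [shift 3,shift 4].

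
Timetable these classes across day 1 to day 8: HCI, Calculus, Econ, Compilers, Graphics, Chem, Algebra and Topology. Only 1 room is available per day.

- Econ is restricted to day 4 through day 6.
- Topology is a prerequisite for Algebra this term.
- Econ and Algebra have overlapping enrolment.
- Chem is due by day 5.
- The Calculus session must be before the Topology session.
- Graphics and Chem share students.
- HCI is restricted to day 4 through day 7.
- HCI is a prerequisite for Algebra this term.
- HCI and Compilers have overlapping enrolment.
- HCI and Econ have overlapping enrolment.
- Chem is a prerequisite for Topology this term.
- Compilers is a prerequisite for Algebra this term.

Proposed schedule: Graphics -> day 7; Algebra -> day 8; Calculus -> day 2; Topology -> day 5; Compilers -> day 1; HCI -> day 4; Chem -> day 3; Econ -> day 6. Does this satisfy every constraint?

Yes

HCI and Compilers have overlapping enrolment — holds.
The Calculus session must be before the Topology session — holds.
Econ is restricted to day 4 through day 6 — holds.
Graphics and Chem share students — holds.
HCI is a prerequisite for Algebra this term — holds.
Compilers is a prerequisite for Algebra this term — holds.
Econ and Algebra have overlapping enrolment — holds.
HCI and Econ have overlapping enrolment — holds.
Chem is a prerequisite for Topology this term — holds.
Chem is due by day 5 — holds.
Only 1 room is available per day — holds.
Topology is a prerequisite for Algebra this term — holds.
HCI is restricted to day 4 through day 7 — holds.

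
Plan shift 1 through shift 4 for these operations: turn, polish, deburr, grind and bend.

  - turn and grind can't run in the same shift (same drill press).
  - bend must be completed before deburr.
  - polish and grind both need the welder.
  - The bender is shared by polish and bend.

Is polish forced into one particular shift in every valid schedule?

polish can be shift 1 (e.g. grind in shift 2; polish in shift 1; turn in shift 1; bend in shift 2; deburr in shift 3) or shift 2 (e.g. deburr -> shift 2; polish -> shift 2; bend -> shift 1; turn -> shift 1; grind -> shift 3).

No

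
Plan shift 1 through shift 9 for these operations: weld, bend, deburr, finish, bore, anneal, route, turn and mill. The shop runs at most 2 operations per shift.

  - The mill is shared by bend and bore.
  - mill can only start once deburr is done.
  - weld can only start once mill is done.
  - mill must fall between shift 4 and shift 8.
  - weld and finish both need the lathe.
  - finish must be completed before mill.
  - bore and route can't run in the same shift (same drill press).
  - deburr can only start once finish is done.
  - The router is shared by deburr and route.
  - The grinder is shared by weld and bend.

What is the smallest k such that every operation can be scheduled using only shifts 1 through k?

5

The precedence chain requires at least 4 distinct shifts.
With at most 2 per shift and 9 operations, at least 5 shifts are needed.
Propagating the time windows through the other constraints, weld can't land before shift 5, so the schedule must run through at least shift 5.
5 works (last occupied shift: shift 5): for example anneal -> shift 3, bend -> shift 1, mill -> shift 4, weld -> shift 5, deburr -> shift 2, route -> shift 3, bore -> shift 2, finish -> shift 1, turn -> shift 4.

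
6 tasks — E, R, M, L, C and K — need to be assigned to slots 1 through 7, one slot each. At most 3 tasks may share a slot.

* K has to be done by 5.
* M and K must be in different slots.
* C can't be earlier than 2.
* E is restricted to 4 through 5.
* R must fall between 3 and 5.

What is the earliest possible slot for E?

4

E is available from 4; E's own window allows nothing later than 5.
E at 4 is achievable: R -> 3; L -> 1; M -> 2; E -> 4; C -> 2; K -> 1.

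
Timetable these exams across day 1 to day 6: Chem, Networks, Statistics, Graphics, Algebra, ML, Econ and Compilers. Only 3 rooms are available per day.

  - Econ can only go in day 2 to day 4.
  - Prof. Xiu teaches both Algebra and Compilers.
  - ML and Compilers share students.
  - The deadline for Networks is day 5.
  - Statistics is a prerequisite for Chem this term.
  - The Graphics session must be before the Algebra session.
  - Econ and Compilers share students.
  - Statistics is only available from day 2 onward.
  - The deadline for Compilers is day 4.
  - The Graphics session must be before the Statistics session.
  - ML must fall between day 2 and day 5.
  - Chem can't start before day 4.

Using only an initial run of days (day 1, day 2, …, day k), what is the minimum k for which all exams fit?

4 days

The precedence chain requires at least 3 distinct days.
With at most 3 per day and 8 exams, at least 3 days are needed.
Chem can't be placed before day 4, so the schedule must run through at least day 4.
4 works (last occupied day: day 4): for example ML -> day 2, Chem -> day 4, Econ -> day 2, Algebra -> day 3, Graphics -> day 1, Compilers -> day 1, Networks -> day 1, Statistics -> day 2.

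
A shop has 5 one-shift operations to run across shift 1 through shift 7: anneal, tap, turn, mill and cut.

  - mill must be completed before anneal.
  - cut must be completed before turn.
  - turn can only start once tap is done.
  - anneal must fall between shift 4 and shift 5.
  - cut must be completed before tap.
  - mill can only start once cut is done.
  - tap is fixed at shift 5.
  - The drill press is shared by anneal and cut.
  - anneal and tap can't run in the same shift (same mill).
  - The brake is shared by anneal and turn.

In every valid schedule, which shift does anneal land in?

anneal's window is shift 4–shift 5.
tap is fixed at shift 5, and anneal can't share a shift with tap.
So anneal must be shift 4.

shift 4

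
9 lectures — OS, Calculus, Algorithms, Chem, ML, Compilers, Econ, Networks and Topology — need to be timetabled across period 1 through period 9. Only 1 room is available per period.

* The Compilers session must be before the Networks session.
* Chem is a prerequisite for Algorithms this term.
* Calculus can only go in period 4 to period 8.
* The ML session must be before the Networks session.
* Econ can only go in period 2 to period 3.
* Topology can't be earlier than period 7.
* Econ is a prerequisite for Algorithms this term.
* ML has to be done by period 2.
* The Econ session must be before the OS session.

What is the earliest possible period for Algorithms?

Precedence pushes Algorithms to at least period 3.
Algorithms at period 4 is achievable: Networks -> period 8; Chem -> period 3; Topology -> period 7; Algorithms -> period 4; Econ -> period 2; OS -> period 9; ML -> period 1; Calculus -> period 5; Compilers -> period 6.
Nothing earlier works — the capacity limit rule out every period before period 4.

period 4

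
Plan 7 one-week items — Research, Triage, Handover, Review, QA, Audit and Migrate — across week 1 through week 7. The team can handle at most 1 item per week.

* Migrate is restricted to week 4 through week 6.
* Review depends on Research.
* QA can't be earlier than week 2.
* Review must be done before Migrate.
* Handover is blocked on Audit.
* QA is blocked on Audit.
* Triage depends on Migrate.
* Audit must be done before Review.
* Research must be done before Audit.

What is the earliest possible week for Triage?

Precedence pushes Triage to at least week 5.
Triage at week 5 is achievable: Handover=week 7, QA=week 6, Triage=week 5, Review=week 3, Research=week 1, Migrate=week 4, Audit=week 2.

week 5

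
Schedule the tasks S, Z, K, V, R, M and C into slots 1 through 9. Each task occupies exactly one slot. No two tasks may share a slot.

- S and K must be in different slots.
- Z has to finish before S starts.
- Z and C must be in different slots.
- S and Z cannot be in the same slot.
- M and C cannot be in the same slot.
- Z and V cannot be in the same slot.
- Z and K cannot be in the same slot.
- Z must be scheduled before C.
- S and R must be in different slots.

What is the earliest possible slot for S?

2

Precedence pushes S to at least 2.
S at 2 is achievable: C in 3; S in 2; K in 4; Z in 1; M in 7; V in 5; R in 6.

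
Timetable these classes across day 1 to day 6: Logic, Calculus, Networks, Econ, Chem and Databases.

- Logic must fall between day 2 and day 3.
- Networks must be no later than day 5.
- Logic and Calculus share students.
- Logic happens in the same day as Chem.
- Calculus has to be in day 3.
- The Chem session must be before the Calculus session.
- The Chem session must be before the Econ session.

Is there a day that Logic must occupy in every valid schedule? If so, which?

day 2

Logic's window is day 2–day 3.
Calculus is fixed at day 3, and Logic can't share a day with Calculus.
So Logic must be day 2.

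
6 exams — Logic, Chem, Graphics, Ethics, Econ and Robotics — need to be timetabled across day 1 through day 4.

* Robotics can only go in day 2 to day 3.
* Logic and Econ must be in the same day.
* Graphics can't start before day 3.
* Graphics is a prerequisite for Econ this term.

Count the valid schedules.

Splitting on Chem: it can be day 1 (8), day 2 (8), day 3 (8), day 4 (8). Listing each branch's schedules as (Logic, Graphics, Ethics, Econ, Robotics) by day number:
Chem=day 1: (4,3,1,4,2) (4,3,1,4,3) (4,3,2,4,2) (4,3,2,4,3) (4,3,3,4,2) (4,3,3,4,3) (4,3,4,4,2) (4,3,4,4,3) — 8.
Chem=day 2: (4,3,1,4,2) (4,3,1,4,3) (4,3,2,4,2) (4,3,2,4,3) (4,3,3,4,2) (4,3,3,4,3) (4,3,4,4,2) (4,3,4,4,3) — 8.
Chem=day 3: (4,3,1,4,2) (4,3,1,4,3) (4,3,2,4,2) (4,3,2,4,3) (4,3,3,4,2) (4,3,3,4,3) (4,3,4,4,2) (4,3,4,4,3) — 8.
Chem=day 4: (4,3,1,4,2) (4,3,1,4,3) (4,3,2,4,2) (4,3,2,4,3) (4,3,3,4,2) (4,3,3,4,3) (4,3,4,4,2) (4,3,4,4,3) — 8.
Summing: 8 + 8 + 8 + 8 = 32.

32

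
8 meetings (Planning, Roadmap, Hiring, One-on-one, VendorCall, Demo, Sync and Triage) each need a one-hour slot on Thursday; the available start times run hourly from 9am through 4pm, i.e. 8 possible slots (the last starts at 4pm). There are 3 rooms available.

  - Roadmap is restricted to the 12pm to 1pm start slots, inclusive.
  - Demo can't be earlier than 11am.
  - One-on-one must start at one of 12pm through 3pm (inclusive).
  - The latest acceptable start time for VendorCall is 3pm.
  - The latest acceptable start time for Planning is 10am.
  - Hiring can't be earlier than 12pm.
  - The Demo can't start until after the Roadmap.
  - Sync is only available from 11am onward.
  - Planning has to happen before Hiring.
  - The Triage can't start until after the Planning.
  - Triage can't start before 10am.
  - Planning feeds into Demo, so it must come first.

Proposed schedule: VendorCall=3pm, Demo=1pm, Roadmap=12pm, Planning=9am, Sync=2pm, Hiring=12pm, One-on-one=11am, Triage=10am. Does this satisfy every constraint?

No. One-on-one must start at one of 12pm through 3pm (inclusive) is not satisfied.

The latest acceptable start time for VendorCall is 3pm — holds.
Hiring can't be earlier than 12pm — holds.
Planning feeds into Demo, so it must come first — holds.
Demo can't be earlier than 11am — holds.
Sync is only available from 11am onward — holds.
The Triage can't start until after the Planning — holds.
There are 3 rooms available — holds.
One-on-one must start at one of 12pm through 3pm (inclusive) — violated.
Planning has to happen before Hiring — holds.
The Demo can't start until after the Roadmap — holds.
The latest acceptable start time for Planning is 10am — holds.
Roadmap is restricted to the 12pm to 1pm start slots, inclusive — holds.
Triage can't start before 10am — holds.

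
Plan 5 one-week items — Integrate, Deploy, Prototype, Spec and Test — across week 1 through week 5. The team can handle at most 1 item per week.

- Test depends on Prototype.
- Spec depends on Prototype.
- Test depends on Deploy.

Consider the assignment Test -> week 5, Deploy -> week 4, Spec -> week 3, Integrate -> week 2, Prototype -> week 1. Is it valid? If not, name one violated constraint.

Yes

Spec depends on Prototype — holds.
Test depends on Deploy — holds.
Test depends on Prototype — holds.
The team can handle at most 1 item per week — holds.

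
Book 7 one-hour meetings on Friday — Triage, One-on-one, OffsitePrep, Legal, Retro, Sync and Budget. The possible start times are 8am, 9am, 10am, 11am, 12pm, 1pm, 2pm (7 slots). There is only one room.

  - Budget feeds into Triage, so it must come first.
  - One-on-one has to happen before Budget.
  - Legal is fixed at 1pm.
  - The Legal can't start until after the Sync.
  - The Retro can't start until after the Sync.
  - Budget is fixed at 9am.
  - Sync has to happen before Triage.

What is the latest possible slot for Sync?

Downstream work caps Sync at 12pm.
Sync at 11am is achievable: One-on-one in 8am, Sync in 11am, Triage in 12pm, Legal in 1pm, Retro in 2pm, OffsitePrep in 10am, Budget in 9am.
Nothing later works — the capacity limit rule out every slot after 11am.

11am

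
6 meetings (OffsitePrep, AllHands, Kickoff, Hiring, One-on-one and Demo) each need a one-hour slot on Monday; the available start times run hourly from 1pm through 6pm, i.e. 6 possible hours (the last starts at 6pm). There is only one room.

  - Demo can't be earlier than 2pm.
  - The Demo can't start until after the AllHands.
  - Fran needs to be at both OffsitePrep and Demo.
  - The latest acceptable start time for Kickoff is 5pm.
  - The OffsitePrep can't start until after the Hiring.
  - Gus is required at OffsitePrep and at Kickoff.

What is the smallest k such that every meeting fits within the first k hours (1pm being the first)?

The precedence chain requires at least 2 distinct hours.
With at most 1 per hour and 6 meetings, at least 6 hours are needed.
6 works (last occupied hour: 6pm): for example OffsitePrep -> 5pm, One-on-one -> 6pm, Kickoff -> 3pm, AllHands -> 1pm, Demo -> 2pm, Hiring -> 4pm.

6 hours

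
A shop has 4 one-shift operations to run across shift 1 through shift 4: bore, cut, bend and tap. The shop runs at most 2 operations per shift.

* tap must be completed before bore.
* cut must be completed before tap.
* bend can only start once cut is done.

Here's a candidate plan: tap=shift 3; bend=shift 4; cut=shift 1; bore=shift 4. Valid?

The shop runs at most 2 operations per shift — holds.
bend can only start once cut is done — holds.
cut must be completed before tap — holds.
tap must be completed before bore — holds.

Valid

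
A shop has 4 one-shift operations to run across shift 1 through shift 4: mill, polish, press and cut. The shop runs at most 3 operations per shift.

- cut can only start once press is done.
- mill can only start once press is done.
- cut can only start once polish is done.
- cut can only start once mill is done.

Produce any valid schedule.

mill -> shift 2; press -> shift 1; cut -> shift 3; polish -> shift 1

Checking: press(shift 1) before mill(shift 2); press(shift 1) before cut(shift 3); mill(shift 2) before cut(shift 3); polish(shift 1) before cut(shift 3); max 2 per shift (cap 3).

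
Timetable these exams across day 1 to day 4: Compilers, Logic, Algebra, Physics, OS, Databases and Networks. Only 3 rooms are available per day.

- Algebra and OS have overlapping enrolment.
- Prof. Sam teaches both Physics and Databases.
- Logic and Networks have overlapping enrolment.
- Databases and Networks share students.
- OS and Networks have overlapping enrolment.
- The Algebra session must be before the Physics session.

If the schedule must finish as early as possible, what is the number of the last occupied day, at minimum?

The precedence chain requires at least 2 distinct days.
With at most 3 per day and 7 exams, at least 3 days are needed.
3 works (last occupied day: day 3): for example Networks in day 2, Algebra in day 1, OS in day 3, Logic in day 1, Compilers in day 1, Physics in day 2, Databases in day 3.

3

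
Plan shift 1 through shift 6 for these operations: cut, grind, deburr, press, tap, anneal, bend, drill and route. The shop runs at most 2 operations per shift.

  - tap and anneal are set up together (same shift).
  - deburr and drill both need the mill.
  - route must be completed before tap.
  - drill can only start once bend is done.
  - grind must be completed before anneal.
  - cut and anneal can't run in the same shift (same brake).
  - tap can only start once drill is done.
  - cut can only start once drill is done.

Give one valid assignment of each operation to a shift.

press -> shift 5, tap -> shift 3, bend -> shift 1, cut -> shift 4, anneal -> shift 3, grind -> shift 1, route -> shift 2, deburr -> shift 4, drill -> shift 2

Checking: grind(shift 1) before anneal(shift 3); bend(shift 1) before drill(shift 2); drill(shift 2) before cut(shift 4); route(shift 2) before tap(shift 3); drill(shift 2) before tap(shift 3); deburr(shift 4) != drill(shift 2); cut(shift 4) != anneal(shift 3); tap = anneal = shift 3; max 2 per shift (cap 2).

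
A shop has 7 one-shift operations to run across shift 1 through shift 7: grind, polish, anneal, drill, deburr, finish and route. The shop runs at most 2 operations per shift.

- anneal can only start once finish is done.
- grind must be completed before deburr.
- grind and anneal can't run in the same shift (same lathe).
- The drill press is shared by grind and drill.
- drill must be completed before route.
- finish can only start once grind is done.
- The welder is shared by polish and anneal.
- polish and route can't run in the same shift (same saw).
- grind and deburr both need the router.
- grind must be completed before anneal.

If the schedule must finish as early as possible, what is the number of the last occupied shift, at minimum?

4

The precedence chain requires at least 3 distinct shifts.
With at most 2 per shift and 7 operations, at least 4 shifts are needed.
4 works (last occupied shift: shift 4): for example drill in shift 2, anneal in shift 3, route in shift 4, deburr in shift 3, polish in shift 1, finish in shift 2, grind in shift 1.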